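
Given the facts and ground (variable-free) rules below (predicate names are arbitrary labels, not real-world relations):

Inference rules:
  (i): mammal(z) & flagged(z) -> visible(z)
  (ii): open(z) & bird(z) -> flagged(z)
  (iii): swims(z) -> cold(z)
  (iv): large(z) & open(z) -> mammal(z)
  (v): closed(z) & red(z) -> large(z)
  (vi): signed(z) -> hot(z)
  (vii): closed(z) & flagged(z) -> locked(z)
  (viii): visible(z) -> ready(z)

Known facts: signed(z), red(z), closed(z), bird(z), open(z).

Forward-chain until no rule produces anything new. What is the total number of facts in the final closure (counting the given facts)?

12

Round 1 fires (ii), (v), (vi), giving flagged(z), large(z), hot(z).
Round 2 fires (iv), (vii), giving mammal(z), locked(z).
Round 3 fires (i), giving visible(z).
Round 4 fires (viii), giving ready(z).
Closure: {bird(z), closed(z), flagged(z), hot(z), large(z), locked(z), mammal(z), open(z), ready(z), red(z), signed(z), visible(z)} — 12 facts.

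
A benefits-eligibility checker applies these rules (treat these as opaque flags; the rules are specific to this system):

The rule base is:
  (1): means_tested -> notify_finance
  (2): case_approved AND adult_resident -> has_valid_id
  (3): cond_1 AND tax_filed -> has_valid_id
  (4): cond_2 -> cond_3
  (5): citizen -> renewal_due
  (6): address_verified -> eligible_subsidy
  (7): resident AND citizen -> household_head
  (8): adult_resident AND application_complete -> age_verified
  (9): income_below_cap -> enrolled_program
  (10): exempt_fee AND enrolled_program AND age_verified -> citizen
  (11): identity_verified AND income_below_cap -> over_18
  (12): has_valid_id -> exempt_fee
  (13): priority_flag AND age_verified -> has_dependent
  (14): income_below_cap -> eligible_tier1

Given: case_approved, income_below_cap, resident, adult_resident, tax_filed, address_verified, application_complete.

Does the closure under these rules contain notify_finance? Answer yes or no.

no

Round 1: (2) [case_approved AND adult_resident -> has_valid_id]; (6) [address_verified -> eligible_subsidy]; (8) [adult_resident AND application_complete -> age_verified]; (9) [income_below_cap -> enrolled_program]; (14) [income_below_cap -> eligible_tier1]. Adds has_valid_id, eligible_subsidy, age_verified, enrolled_program, eligible_tier1.
Round 2: (12) [has_valid_id -> exempt_fee]. Adds exempt_fee.
Round 3: (10) [exempt_fee AND enrolled_program AND age_verified -> citizen]. Adds citizen.
Round 4: (5) [citizen -> renewal_due]; (7) [resident AND citizen -> household_head]. Adds renewal_due, household_head.
Fixed point reached. notify_finance is concluded only by (1); (1) needs means_tested (never derived).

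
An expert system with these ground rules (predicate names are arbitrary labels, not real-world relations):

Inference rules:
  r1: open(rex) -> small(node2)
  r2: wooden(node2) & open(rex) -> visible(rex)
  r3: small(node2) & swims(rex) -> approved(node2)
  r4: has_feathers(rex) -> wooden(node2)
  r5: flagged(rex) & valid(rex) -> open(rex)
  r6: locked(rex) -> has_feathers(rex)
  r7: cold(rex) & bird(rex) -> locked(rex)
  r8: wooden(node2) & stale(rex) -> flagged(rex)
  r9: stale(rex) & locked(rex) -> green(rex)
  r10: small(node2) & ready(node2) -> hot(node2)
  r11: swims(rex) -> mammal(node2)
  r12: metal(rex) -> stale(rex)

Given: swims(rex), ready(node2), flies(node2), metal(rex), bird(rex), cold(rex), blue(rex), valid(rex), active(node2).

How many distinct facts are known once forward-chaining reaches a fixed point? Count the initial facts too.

21

Round 1 — r7, r11, r12, derive locked(rex), mammal(node2), stale(rex).
Round 2 — r6, r9, derive has_feathers(rex), green(rex).
Round 3 — r4, derive wooden(node2).
Round 4 — r8, derive flagged(rex).
Round 5 — r5, derive open(rex).
Round 6 — r1, r2, derive small(node2), visible(rex).
Round 7 — r3, r10, derive approved(node2), hot(node2).
Closure: {active(node2), approved(node2), bird(rex), blue(rex), cold(rex), flagged(rex), flies(node2), green(rex), has_feathers(rex), hot(node2), locked(rex), mammal(node2), metal(rex), open(rex), ready(node2), small(node2), stale(rex), swims(rex), valid(rex), visible(rex), wooden(node2)} — 21 facts.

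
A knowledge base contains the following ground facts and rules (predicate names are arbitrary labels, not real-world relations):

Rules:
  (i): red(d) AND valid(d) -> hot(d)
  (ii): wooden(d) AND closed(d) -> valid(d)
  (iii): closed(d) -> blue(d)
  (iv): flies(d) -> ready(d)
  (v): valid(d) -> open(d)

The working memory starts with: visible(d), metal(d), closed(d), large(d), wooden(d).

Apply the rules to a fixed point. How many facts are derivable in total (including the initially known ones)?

8

Round 1: (ii) [wooden(d) AND closed(d) -> valid(d)]; (iii) [closed(d) -> blue(d)]. Adds valid(d), blue(d).
Round 2: (v) [valid(d) -> open(d)]. Adds open(d).
Closure: {blue(d), closed(d), large(d), metal(d), open(d), valid(d), visible(d), wooden(d)} — 8 facts.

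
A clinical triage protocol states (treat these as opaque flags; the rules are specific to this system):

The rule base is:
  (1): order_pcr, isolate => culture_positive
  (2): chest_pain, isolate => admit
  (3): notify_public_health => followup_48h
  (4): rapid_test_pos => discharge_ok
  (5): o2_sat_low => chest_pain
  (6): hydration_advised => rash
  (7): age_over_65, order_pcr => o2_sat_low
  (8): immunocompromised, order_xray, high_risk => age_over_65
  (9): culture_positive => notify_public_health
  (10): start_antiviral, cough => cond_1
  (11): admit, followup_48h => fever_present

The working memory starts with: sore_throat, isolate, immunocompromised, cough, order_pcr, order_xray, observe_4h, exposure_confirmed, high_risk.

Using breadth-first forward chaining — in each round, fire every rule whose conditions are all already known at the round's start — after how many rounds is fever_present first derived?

5

[1] (1) [order_pcr, isolate => culture_positive]; (8) [immunocompromised, order_xray, high_risk => age_over_65]. ⇒ new: culture_positive, age_over_65.
[2] (7) [age_over_65, order_pcr => o2_sat_low]; (9) [culture_positive => notify_public_health]. ⇒ new: o2_sat_low, notify_public_health.
[3] (3) [notify_public_health => followup_48h]; (5) [o2_sat_low => chest_pain]. ⇒ new: followup_48h, chest_pain.
[4] (2) [chest_pain, isolate => admit]. ⇒ new: admit.
[5] (11) [admit, followup_48h => fever_present]. ⇒ new: fever_present.
fever_present first appears in round 5.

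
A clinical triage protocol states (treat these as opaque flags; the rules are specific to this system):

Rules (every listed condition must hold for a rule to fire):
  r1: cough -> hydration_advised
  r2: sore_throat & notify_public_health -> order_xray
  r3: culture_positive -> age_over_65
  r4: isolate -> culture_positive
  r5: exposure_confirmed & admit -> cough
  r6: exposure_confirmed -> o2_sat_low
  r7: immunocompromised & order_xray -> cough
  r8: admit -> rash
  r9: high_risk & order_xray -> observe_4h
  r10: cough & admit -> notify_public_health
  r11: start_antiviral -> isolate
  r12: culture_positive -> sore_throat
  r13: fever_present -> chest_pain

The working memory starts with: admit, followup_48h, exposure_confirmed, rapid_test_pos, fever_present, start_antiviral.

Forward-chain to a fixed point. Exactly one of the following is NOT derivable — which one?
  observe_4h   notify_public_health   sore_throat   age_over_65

Round 1: r5 [exposure_confirmed & admit -> cough]; r6 [exposure_confirmed -> o2_sat_low]; r8 [admit -> rash]; r11 [start_antiviral -> isolate]; r13 [fever_present -> chest_pain]. New: cough, o2_sat_low, rash, isolate, chest_pain.
Round 2: r1 [cough -> hydration_advised]; r4 [isolate -> culture_positive]; r10 [cough & admit -> notify_public_health]. New: hydration_advised, culture_positive, notify_public_health.
Round 3: r3 [culture_positive -> age_over_65]; r12 [culture_positive -> sore_throat]. New: age_over_65, sore_throat.
Round 4: r2 [sore_throat & notify_public_health -> order_xray]. New: order_xray.
Derived: sore_throat (round 3), notify_public_health (round 2), age_over_65 (round 3). observe_4h never appears in any round.

observe_4h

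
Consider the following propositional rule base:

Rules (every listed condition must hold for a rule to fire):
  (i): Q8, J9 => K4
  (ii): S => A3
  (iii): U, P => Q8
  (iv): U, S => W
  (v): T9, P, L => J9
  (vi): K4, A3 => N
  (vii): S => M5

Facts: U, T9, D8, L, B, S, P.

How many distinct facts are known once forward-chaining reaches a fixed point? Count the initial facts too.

14

Round 1: (ii) [S => A3]; (iii) [U, P => Q8]; (iv) [U, S => W]; (v) [T9, P, L => J9]; (vii) [S => M5]. New: A3, Q8, W, J9, M5.
Round 2: (i) [Q8, J9 => K4]. New: K4.
Round 3: (vi) [K4, A3 => N]. New: N.
Closure: {A3, B, D8, J9, K4, L, M5, N, P, Q8, S, T9, U, W} — 14 facts.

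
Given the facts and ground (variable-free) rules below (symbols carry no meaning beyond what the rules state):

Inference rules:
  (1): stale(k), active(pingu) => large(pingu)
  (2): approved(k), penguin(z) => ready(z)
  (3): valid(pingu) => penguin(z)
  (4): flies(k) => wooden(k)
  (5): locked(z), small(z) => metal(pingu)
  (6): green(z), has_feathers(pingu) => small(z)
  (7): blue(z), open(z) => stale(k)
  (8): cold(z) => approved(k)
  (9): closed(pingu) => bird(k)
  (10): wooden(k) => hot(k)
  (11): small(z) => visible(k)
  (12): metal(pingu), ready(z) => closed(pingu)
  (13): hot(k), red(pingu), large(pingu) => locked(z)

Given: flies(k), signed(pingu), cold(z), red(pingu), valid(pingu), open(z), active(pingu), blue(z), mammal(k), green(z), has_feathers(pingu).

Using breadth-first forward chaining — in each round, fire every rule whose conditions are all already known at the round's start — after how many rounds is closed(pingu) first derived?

5

Round 1 — (3), (4), (6), (7), (8), derive penguin(z), wooden(k), small(z), stale(k), approved(k).
Round 2 — (1), (2), (10), (11), derive large(pingu), ready(z), hot(k), visible(k).
Round 3 — (13), derive locked(z).
Round 4 — (5), derive metal(pingu).
Round 5 — (12), derive closed(pingu).
closed(pingu) first appears in round 5.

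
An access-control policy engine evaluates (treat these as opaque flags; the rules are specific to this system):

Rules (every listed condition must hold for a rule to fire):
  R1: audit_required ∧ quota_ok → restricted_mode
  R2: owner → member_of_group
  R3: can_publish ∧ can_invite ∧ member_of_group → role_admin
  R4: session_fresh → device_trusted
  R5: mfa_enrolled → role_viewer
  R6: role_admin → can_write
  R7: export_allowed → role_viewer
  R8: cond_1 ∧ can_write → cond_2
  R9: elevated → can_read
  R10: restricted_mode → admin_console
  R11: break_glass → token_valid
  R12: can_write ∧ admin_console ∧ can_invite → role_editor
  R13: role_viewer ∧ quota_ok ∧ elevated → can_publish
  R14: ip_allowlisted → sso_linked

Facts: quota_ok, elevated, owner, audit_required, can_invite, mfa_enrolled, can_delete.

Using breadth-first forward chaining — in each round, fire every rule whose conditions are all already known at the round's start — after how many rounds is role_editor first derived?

5

Round 1 — R1, R2, R5, R9, derive restricted_mode, member_of_group, role_viewer, can_read.
Round 2 — R10, R13, derive admin_console, can_publish.
Round 3 — R3, derive role_admin.
Round 4 — R6, derive can_write.
Round 5 — R12, derive role_editor.
role_editor first appears in round 5.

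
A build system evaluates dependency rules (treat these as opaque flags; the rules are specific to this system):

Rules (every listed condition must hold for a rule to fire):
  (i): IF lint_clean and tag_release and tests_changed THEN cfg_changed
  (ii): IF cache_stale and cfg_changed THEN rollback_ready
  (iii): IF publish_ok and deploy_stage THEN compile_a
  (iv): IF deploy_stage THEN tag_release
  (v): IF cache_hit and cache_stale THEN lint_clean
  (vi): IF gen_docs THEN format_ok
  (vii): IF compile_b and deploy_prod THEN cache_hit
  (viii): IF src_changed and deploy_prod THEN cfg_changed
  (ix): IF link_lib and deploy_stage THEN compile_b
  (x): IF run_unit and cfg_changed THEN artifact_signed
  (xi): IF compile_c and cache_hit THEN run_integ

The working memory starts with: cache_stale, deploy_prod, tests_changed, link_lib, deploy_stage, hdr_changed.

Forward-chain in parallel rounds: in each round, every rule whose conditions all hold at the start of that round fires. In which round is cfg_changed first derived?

Round 1: (iv) [IF deploy_stage THEN tag_release]; (ix) [IF link_lib and deploy_stage THEN compile_b]. Adds tag_release, compile_b.
Round 2: (vii) [IF compile_b and deploy_prod THEN cache_hit]. Adds cache_hit.
Round 3: (v) [IF cache_hit and cache_stale THEN lint_clean]. Adds lint_clean.
Round 4: (i) [IF lint_clean and tag_release and tests_changed THEN cfg_changed]. Adds cfg_changed.
cfg_changed first appears in round 4.

4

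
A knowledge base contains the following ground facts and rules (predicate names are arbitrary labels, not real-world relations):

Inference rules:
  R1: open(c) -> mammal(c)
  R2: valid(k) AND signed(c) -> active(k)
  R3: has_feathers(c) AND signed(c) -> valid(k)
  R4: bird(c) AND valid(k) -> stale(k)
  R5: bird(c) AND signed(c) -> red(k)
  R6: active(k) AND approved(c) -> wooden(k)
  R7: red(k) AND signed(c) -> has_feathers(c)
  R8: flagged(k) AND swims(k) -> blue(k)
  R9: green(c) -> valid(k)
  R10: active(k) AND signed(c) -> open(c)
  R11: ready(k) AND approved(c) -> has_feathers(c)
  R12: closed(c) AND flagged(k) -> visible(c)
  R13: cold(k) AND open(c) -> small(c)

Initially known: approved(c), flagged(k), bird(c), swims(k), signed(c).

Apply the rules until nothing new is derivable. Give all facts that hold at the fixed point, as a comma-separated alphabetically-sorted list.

active(k), approved(c), bird(c), blue(k), flagged(k), has_feathers(c), mammal(c), open(c), red(k), signed(c), stale(k), swims(k), valid(k), wooden(k)

Round 1: R5 [bird(c) AND signed(c) -> red(k)]; R8 [flagged(k) AND swims(k) -> blue(k)]. Adds red(k), blue(k).
Round 2: R7 [red(k) AND signed(c) -> has_feathers(c)]. Adds has_feathers(c).
Round 3: R3 [has_feathers(c) AND signed(c) -> valid(k)]. Adds valid(k).
Round 4: R2 [valid(k) AND signed(c) -> active(k)]; R4 [bird(c) AND valid(k) -> stale(k)]. Adds active(k), stale(k).
Round 5: R6 [active(k) AND approved(c) -> wooden(k)]; R10 [active(k) AND signed(c) -> open(c)]. Adds wooden(k), open(c).
Round 6: R1 [open(c) -> mammal(c)]. Adds mammal(c).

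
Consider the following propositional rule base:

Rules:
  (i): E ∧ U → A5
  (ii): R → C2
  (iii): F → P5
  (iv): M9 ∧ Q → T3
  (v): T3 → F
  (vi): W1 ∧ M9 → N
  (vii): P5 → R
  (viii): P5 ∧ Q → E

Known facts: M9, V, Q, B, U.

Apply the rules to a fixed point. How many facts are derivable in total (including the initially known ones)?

Round 1 fires (iv), giving T3.
Round 2 fires (v), giving F.
Round 3 fires (iii), giving P5.
Round 4 fires (vii), (viii), giving R, E.
Round 5 fires (i), (ii), giving A5, C2.
Closure: {A5, B, C2, E, F, M9, P5, Q, R, T3, U, V} — 12 facts.

12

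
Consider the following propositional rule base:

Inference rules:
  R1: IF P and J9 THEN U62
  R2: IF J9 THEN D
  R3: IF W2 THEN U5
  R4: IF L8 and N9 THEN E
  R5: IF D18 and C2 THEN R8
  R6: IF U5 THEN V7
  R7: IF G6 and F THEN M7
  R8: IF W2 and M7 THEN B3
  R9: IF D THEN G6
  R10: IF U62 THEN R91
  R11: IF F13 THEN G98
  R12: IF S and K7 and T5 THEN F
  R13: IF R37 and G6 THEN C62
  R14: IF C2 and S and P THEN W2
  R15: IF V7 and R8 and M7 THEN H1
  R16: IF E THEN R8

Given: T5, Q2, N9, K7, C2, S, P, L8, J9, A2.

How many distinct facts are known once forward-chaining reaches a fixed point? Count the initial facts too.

23

Round 1: R1 [IF P and J9 THEN U62]; R2 [IF J9 THEN D]; R4 [IF L8 and N9 THEN E]; R12 [IF S and K7 and T5 THEN F]; R14 [IF C2 and S and P THEN W2]. New: U62, D, E, F, W2.
Round 2: R3 [IF W2 THEN U5]; R9 [IF D THEN G6]; R10 [IF U62 THEN R91]; R16 [IF E THEN R8]. New: U5, G6, R91, R8.
Round 3: R6 [IF U5 THEN V7]; R7 [IF G6 and F THEN M7]. New: V7, M7.
Round 4: R8 [IF W2 and M7 THEN B3]; R15 [IF V7 and R8 and M7 THEN H1]. New: B3, H1.
Closure: {A2, B3, C2, D, E, F, G6, H1, J9, K7, L8, M7, N9, P, Q2, R8, R91, S, T5, U5, U62, V7, W2} — 23 facts.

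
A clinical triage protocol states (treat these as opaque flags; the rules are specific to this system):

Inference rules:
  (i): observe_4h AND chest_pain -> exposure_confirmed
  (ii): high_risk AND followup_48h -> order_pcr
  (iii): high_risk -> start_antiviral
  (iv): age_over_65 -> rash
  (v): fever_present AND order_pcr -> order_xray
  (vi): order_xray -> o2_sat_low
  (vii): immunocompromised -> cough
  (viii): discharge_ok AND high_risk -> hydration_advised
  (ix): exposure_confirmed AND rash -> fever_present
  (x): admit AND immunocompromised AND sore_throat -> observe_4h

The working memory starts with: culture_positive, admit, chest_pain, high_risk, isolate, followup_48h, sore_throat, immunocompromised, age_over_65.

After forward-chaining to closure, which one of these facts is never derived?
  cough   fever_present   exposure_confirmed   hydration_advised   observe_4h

hydration_advised

[1] (ii) [high_risk AND followup_48h -> order_pcr]; (iii) [high_risk -> start_antiviral]; (iv) [age_over_65 -> rash]; (vii) [immunocompromised -> cough]; (x) [admit AND immunocompromised AND sore_throat -> observe_4h]. ⇒ new: order_pcr, start_antiviral, rash, cough, observe_4h.
[2] (i) [observe_4h AND chest_pain -> exposure_confirmed]. ⇒ new: exposure_confirmed.
[3] (ix) [exposure_confirmed AND rash -> fever_present]. ⇒ new: fever_present.
[4] (v) [fever_present AND order_pcr -> order_xray]. ⇒ new: order_xray.
[5] (vi) [order_xray -> o2_sat_low]. ⇒ new: o2_sat_low.
Derived: observe_4h (round 1), exposure_confirmed (round 2), cough (round 1), fever_present (round 3). hydration_advised never appears in any round.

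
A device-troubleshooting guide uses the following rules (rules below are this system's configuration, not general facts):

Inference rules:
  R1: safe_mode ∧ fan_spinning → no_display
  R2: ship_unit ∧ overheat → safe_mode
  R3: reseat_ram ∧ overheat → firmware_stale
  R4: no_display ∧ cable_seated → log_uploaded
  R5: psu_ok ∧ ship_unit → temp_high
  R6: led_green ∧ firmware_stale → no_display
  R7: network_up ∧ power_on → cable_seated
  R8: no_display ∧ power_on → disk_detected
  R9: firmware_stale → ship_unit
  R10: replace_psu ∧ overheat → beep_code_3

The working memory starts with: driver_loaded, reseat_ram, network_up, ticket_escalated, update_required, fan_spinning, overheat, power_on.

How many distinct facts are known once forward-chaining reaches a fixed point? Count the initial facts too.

Round 1: R3 [reseat_ram ∧ overheat → firmware_stale]; R7 [network_up ∧ power_on → cable_seated]. Adds firmware_stale, cable_seated.
Round 2: R9 [firmware_stale → ship_unit]. Adds ship_unit.
Round 3: R2 [ship_unit ∧ overheat → safe_mode]. Adds safe_mode.
Round 4: R1 [safe_mode ∧ fan_spinning → no_display]. Adds no_display.
Round 5: R4 [no_display ∧ cable_seated → log_uploaded]; R8 [no_display ∧ power_on → disk_detected]. Adds log_uploaded, disk_detected.
Closure: {cable_seated, disk_detected, driver_loaded, fan_spinning, firmware_stale, log_uploaded, network_up, no_display, overheat, power_on, reseat_ram, safe_mode, ship_unit, ticket_escalated, update_required} — 15 facts.

15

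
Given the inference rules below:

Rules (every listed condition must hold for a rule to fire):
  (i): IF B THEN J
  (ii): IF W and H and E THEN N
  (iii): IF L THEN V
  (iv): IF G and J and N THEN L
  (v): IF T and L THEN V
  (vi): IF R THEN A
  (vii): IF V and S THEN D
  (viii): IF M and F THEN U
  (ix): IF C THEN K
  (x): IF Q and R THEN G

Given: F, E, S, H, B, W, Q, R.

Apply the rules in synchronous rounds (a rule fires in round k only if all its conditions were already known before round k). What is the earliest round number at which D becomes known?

[1] (i) [IF B THEN J]; (ii) [IF W and H and E THEN N]; (vi) [IF R THEN A]; (x) [IF Q and R THEN G]. ⇒ new: J, N, A, G.
[2] (iv) [IF G and J and N THEN L]. ⇒ new: L.
[3] (iii) [IF L THEN V]. ⇒ new: V.
[4] (vii) [IF V and S THEN D]. ⇒ new: D.
D first appears in round 4.

4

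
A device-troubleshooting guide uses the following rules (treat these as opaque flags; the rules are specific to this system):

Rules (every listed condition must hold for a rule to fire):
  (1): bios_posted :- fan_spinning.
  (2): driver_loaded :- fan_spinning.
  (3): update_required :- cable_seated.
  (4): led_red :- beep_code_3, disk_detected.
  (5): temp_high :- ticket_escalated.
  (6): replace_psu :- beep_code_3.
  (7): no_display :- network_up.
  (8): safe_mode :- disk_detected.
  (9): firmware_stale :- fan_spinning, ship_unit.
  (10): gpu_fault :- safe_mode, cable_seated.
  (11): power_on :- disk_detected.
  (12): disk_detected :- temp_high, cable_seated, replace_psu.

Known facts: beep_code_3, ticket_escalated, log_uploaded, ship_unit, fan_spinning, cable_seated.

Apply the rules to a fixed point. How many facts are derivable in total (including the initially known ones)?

Round 1: (1) [bios_posted :- fan_spinning.]; (2) [driver_loaded :- fan_spinning.]; (3) [update_required :- cable_seated.]; (5) [temp_high :- ticket_escalated.]; (6) [replace_psu :- beep_code_3.]; (9) [firmware_stale :- fan_spinning, ship_unit.]. New: bios_posted, driver_loaded, update_required, temp_high, replace_psu, firmware_stale.
Round 2: (12) [disk_detected :- temp_high, cable_seated, replace_psu.]. New: disk_detected.
Round 3: (4) [led_red :- beep_code_3, disk_detected.]; (8) [safe_mode :- disk_detected.]; (11) [power_on :- disk_detected.]. New: led_red, safe_mode, power_on.
Round 4: (10) [gpu_fault :- safe_mode, cable_seated.]. New: gpu_fault.
Closure: {beep_code_3, bios_posted, cable_seated, disk_detected, driver_loaded, fan_spinning, firmware_stale, gpu_fault, led_red, log_uploaded, power_on, replace_psu, safe_mode, ship_unit, temp_high, ticket_escalated, update_required} — 17 facts.

17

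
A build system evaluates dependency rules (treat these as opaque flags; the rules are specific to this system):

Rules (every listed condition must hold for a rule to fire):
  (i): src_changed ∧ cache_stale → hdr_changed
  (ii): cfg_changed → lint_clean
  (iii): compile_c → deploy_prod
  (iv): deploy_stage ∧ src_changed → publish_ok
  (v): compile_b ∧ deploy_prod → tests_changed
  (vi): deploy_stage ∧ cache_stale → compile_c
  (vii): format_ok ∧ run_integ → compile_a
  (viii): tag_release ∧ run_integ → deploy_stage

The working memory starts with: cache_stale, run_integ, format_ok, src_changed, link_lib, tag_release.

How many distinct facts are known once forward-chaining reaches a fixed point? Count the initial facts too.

Round 1: (i) [src_changed ∧ cache_stale → hdr_changed]; (vii) [format_ok ∧ run_integ → compile_a]; (viii) [tag_release ∧ run_integ → deploy_stage]. New: hdr_changed, compile_a, deploy_stage.
Round 2: (iv) [deploy_stage ∧ src_changed → publish_ok]; (vi) [deploy_stage ∧ cache_stale → compile_c]. New: publish_ok, compile_c.
Round 3: (iii) [compile_c → deploy_prod]. New: deploy_prod.
Closure: {cache_stale, compile_a, compile_c, deploy_prod, deploy_stage, format_ok, hdr_changed, link_lib, publish_ok, run_integ, src_changed, tag_release} — 12 facts.

12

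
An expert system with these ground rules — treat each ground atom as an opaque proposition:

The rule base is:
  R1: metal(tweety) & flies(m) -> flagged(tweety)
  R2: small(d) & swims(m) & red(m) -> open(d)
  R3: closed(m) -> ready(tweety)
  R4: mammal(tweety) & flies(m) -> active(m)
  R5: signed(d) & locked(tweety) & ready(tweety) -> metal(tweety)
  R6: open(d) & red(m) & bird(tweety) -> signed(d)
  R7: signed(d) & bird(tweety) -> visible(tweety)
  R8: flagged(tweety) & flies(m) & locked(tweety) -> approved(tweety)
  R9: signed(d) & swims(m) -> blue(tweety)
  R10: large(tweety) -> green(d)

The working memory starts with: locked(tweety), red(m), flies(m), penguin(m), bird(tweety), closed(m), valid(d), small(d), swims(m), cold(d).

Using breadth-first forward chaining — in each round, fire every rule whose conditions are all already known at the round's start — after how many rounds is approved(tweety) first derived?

Round 1 fires R2, R3, giving open(d), ready(tweety).
Round 2 fires R6, giving signed(d).
Round 3 fires R5, R7, R9, giving metal(tweety), visible(tweety), blue(tweety).
Round 4 fires R1, giving flagged(tweety).
Round 5 fires R8, giving approved(tweety).
approved(tweety) first appears in round 5.

5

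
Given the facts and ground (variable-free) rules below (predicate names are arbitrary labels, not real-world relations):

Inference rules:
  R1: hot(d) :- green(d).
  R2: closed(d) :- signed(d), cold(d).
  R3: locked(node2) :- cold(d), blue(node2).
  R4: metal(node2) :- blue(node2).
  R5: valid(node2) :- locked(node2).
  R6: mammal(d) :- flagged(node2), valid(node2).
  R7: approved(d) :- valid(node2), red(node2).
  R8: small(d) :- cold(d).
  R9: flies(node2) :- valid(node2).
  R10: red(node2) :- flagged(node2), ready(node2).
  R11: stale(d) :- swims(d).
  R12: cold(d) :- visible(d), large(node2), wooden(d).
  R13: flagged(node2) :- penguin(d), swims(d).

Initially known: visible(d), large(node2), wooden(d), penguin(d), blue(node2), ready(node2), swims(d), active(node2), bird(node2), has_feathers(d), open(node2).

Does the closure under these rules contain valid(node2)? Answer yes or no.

yes

[1] R4 [metal(node2) :- blue(node2).]; R11 [stale(d) :- swims(d).]; R12 [cold(d) :- visible(d), large(node2), wooden(d).]; R13 [flagged(node2) :- penguin(d), swims(d).]. ⇒ new: metal(node2), stale(d), cold(d), flagged(node2).
[2] R3 [locked(node2) :- cold(d), blue(node2).]; R8 [small(d) :- cold(d).]; R10 [red(node2) :- flagged(node2), ready(node2).]. ⇒ new: locked(node2), small(d), red(node2).
[3] R5 [valid(node2) :- locked(node2).]. ⇒ new: valid(node2).
[4] R6 [mammal(d) :- flagged(node2), valid(node2).]; R7 [approved(d) :- valid(node2), red(node2).]; R9 [flies(node2) :- valid(node2).]. ⇒ new: mammal(d), approved(d), flies(node2).
valid(node2) appears in round 3, so it is derivable.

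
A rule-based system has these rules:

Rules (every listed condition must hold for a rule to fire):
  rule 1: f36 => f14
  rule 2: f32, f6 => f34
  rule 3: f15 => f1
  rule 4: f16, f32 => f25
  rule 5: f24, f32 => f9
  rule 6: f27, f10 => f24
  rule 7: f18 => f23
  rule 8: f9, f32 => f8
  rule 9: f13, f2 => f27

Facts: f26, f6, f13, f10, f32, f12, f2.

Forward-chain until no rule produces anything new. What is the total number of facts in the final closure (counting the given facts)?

12

Round 1 — rule 2, rule 9, derive f34, f27.
Round 2 — rule 6, derive f24.
Round 3 — rule 5, derive f9.
Round 4 — rule 8, derive f8.
Closure: {f10, f12, f13, f2, f24, f26, f27, f32, f34, f6, f8, f9} — 12 facts.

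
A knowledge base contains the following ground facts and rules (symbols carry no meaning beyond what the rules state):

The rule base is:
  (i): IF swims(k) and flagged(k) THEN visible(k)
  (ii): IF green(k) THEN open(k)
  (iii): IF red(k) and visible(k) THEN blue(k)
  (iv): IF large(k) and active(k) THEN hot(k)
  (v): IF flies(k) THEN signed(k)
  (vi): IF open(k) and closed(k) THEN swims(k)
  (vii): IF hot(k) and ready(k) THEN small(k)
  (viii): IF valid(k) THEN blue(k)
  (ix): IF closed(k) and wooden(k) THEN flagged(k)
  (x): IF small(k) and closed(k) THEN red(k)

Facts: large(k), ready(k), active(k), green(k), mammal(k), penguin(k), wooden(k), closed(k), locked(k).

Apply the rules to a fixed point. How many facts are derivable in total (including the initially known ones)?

17

Round 1 — (ii), (iv), (ix), derive open(k), hot(k), flagged(k).
Round 2 — (vi), (vii), derive swims(k), small(k).
Round 3 — (i), (x), derive visible(k), red(k).
Round 4 — (iii), derive blue(k).
Closure: {active(k), blue(k), closed(k), flagged(k), green(k), hot(k), large(k), locked(k), mammal(k), open(k), penguin(k), ready(k), red(k), small(k), swims(k), visible(k), wooden(k)} — 17 facts.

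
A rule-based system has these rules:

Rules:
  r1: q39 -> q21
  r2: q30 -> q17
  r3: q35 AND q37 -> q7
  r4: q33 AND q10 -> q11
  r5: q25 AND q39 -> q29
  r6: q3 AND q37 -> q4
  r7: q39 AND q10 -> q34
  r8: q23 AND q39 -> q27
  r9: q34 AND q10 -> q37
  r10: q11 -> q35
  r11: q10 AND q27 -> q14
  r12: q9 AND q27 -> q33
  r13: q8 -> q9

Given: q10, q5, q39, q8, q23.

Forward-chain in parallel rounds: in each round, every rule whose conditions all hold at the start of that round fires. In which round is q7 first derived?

Round 1: r1 [q39 -> q21]; r7 [q39 AND q10 -> q34]; r8 [q23 AND q39 -> q27]; r13 [q8 -> q9]. New: q21, q34, q27, q9.
Round 2: r9 [q34 AND q10 -> q37]; r11 [q10 AND q27 -> q14]; r12 [q9 AND q27 -> q33]. New: q37, q14, q33.
Round 3: r4 [q33 AND q10 -> q11]. New: q11.
Round 4: r10 [q11 -> q35]. New: q35.
Round 5: r3 [q35 AND q37 -> q7]. New: q7.
q7 first appears in round 5.

5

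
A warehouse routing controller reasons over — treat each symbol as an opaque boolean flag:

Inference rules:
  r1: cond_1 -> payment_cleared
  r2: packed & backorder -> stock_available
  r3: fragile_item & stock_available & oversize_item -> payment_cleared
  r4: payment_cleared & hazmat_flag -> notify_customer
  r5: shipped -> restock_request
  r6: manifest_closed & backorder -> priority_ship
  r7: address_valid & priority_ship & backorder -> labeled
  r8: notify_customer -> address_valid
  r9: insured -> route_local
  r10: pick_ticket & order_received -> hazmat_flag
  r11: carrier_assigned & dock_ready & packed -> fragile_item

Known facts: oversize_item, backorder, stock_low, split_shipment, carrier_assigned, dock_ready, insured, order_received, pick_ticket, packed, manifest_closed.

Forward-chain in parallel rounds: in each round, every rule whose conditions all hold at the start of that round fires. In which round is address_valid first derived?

4

Round 1: r2 [packed & backorder -> stock_available]; r6 [manifest_closed & backorder -> priority_ship]; r9 [insured -> route_local]; r10 [pick_ticket & order_received -> hazmat_flag]; r11 [carrier_assigned & dock_ready & packed -> fragile_item]. Adds stock_available, priority_ship, route_local, hazmat_flag, fragile_item.
Round 2: r3 [fragile_item & stock_available & oversize_item -> payment_cleared]. Adds payment_cleared.
Round 3: r4 [payment_cleared & hazmat_flag -> notify_customer]. Adds notify_customer.
Round 4: r8 [notify_customer -> address_valid]. Adds address_valid.
address_valid first appears in round 4.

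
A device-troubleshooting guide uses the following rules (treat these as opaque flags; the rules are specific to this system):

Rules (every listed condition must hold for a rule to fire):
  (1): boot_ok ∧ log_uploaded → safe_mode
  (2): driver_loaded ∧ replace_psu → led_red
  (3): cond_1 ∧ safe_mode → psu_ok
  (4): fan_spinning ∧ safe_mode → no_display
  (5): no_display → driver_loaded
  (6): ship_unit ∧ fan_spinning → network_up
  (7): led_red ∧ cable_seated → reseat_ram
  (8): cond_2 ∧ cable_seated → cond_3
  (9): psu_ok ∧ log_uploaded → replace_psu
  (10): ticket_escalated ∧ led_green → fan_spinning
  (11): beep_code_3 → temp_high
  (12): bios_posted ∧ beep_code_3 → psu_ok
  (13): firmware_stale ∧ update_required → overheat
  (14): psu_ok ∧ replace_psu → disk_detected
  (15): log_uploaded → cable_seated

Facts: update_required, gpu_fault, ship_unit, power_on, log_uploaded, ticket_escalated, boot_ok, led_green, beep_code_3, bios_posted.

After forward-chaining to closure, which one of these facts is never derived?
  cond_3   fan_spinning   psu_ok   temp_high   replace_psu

Round 1 fires (1), (10), (11), (12), (15), giving safe_mode, fan_spinning, temp_high, psu_ok, cable_seated.
Round 2 fires (4), (6), (9), giving no_display, network_up, replace_psu.
Round 3 fires (5), (14), giving driver_loaded, disk_detected.
Round 4 fires (2), giving led_red.
Round 5 fires (7), giving reseat_ram.
Derived: replace_psu (round 2), temp_high (round 1), fan_spinning (round 1), psu_ok (round 1). cond_3 never appears in any round.

cond_3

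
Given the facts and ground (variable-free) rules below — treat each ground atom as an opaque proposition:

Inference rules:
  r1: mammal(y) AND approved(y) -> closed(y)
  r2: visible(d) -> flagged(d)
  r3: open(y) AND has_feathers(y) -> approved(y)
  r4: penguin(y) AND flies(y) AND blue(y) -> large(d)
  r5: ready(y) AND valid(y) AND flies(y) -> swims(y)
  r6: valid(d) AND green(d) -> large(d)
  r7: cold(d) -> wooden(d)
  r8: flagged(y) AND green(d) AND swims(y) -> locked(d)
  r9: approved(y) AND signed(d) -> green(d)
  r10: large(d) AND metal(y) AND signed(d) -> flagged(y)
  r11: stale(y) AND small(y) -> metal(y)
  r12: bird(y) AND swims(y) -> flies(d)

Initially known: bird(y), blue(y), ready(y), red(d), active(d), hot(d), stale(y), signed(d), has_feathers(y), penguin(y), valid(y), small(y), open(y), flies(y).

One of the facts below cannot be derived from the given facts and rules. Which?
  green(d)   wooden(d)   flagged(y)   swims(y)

wooden(d)

Round 1: r3 [open(y) AND has_feathers(y) -> approved(y)]; r4 [penguin(y) AND flies(y) AND blue(y) -> large(d)]; r5 [ready(y) AND valid(y) AND flies(y) -> swims(y)]; r11 [stale(y) AND small(y) -> metal(y)]. New: approved(y), large(d), swims(y), metal(y).
Round 2: r9 [approved(y) AND signed(d) -> green(d)]; r10 [large(d) AND metal(y) AND signed(d) -> flagged(y)]; r12 [bird(y) AND swims(y) -> flies(d)]. New: green(d), flagged(y), flies(d).
Round 3: r8 [flagged(y) AND green(d) AND swims(y) -> locked(d)]. New: locked(d).
Derived: flagged(y) (round 2), green(d) (round 2), swims(y) (round 1). wooden(d) never appears in any round.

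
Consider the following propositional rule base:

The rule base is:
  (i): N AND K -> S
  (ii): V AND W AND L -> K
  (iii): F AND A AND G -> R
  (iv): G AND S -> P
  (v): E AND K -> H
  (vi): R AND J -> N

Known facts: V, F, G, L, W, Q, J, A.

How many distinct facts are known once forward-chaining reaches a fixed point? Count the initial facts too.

13

Round 1: (ii) [V AND W AND L -> K]; (iii) [F AND A AND G -> R]. New: K, R.
Round 2: (vi) [R AND J -> N]. New: N.
Round 3: (i) [N AND K -> S]. New: S.
Round 4: (iv) [G AND S -> P]. New: P.
Closure: {A, F, G, J, K, L, N, P, Q, R, S, V, W} — 13 facts.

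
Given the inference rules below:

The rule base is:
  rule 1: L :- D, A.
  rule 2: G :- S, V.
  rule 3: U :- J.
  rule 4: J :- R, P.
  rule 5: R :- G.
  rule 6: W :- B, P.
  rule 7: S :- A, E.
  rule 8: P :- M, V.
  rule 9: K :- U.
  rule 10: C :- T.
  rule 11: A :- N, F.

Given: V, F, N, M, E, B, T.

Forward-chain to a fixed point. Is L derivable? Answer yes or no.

Round 1: rule 8 [P :- M, V.]; rule 10 [C :- T.]; rule 11 [A :- N, F.]. New: P, C, A.
Round 2: rule 6 [W :- B, P.]; rule 7 [S :- A, E.]. New: W, S.
Round 3: rule 2 [G :- S, V.]. New: G.
Round 4: rule 5 [R :- G.]. New: R.
Round 5: rule 4 [J :- R, P.]. New: J.
Round 6: rule 3 [U :- J.]. New: U.
Round 7: rule 9 [K :- U.]. New: K.
Fixed point reached. L is concluded only by rule 1; rule 1 needs D (never derived).

no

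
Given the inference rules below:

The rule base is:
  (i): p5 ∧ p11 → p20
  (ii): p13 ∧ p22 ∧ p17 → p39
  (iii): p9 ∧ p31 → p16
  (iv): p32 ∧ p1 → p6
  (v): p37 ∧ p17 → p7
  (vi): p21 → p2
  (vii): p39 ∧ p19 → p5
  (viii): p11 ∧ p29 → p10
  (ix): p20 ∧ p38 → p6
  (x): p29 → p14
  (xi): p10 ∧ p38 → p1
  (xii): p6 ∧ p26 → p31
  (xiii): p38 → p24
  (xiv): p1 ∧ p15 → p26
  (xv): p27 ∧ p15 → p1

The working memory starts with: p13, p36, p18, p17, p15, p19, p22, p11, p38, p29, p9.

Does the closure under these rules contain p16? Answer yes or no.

yes

[1] (ii) [p13 ∧ p22 ∧ p17 → p39]; (viii) [p11 ∧ p29 → p10]; (x) [p29 → p14]; (xiii) [p38 → p24]. ⇒ new: p39, p10, p14, p24.
[2] (vii) [p39 ∧ p19 → p5]; (xi) [p10 ∧ p38 → p1]. ⇒ new: p5, p1.
[3] (i) [p5 ∧ p11 → p20]; (xiv) [p1 ∧ p15 → p26]. ⇒ new: p20, p26.
[4] (ix) [p20 ∧ p38 → p6]. ⇒ new: p6.
[5] (xii) [p6 ∧ p26 → p31]. ⇒ new: p31.
[6] (iii) [p9 ∧ p31 → p16]. ⇒ new: p16.
p16 appears in round 6, so it is derivable.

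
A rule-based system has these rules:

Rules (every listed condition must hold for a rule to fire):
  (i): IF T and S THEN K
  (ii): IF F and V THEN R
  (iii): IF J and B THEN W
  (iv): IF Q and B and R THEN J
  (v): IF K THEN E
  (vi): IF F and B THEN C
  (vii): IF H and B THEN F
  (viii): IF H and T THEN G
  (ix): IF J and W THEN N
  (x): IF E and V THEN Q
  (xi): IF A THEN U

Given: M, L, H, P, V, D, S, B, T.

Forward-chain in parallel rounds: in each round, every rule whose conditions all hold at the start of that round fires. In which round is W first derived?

5

[1] (i) [IF T and S THEN K]; (vii) [IF H and B THEN F]; (viii) [IF H and T THEN G]. ⇒ new: K, F, G.
[2] (ii) [IF F and V THEN R]; (v) [IF K THEN E]; (vi) [IF F and B THEN C]. ⇒ new: R, E, C.
[3] (x) [IF E and V THEN Q]. ⇒ new: Q.
[4] (iv) [IF Q and B and R THEN J]. ⇒ new: J.
[5] (iii) [IF J and B THEN W]. ⇒ new: W.
W first appears in round 5.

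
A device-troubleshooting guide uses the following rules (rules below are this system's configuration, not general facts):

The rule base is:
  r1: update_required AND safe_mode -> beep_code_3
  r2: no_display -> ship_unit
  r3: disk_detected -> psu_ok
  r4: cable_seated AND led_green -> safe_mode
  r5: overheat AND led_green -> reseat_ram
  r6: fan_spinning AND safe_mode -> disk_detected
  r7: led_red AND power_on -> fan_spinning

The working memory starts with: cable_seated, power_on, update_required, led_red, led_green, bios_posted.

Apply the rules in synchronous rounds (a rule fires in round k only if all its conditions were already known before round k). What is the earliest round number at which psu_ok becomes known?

Round 1: r4 [cable_seated AND led_green -> safe_mode]; r7 [led_red AND power_on -> fan_spinning]. New: safe_mode, fan_spinning.
Round 2: r1 [update_required AND safe_mode -> beep_code_3]; r6 [fan_spinning AND safe_mode -> disk_detected]. New: beep_code_3, disk_detected.
Round 3: r3 [disk_detected -> psu_ok]. New: psu_ok.
psu_ok first appears in round 3.

3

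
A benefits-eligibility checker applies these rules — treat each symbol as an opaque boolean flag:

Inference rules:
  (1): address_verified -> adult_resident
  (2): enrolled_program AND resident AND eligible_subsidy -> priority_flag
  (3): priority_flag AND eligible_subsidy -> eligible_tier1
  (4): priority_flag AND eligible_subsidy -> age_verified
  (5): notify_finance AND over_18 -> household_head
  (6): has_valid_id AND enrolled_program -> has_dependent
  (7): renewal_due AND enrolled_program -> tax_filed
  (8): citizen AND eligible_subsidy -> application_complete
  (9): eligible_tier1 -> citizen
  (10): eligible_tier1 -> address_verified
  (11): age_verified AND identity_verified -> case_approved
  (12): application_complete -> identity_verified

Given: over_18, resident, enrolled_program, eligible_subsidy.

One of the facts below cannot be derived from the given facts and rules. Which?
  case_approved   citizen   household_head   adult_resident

Round 1 — (2), derive priority_flag.
Round 2 — (3), (4), derive eligible_tier1, age_verified.
Round 3 — (9), (10), derive citizen, address_verified.
Round 4 — (1), (8), derive adult_resident, application_complete.
Round 5 — (12), derive identity_verified.
Round 6 — (11), derive case_approved.
Derived: adult_resident (round 4), citizen (round 3), case_approved (round 6). household_head never appears in any round.

household_head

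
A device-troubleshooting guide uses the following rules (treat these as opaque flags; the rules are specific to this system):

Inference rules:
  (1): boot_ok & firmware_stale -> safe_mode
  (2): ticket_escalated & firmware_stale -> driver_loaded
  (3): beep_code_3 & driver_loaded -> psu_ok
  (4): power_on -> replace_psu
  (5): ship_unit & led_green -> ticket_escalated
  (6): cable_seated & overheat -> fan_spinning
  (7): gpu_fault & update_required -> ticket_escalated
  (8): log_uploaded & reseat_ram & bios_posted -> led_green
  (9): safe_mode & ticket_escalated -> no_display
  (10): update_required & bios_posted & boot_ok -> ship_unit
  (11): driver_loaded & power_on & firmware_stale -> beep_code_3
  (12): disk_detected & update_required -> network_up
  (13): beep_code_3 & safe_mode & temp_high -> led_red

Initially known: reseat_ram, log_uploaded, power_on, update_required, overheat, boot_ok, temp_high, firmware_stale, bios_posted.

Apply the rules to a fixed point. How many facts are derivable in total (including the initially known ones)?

Round 1 fires (1), (4), (8), (10), giving safe_mode, replace_psu, led_green, ship_unit.
Round 2 fires (5), giving ticket_escalated.
Round 3 fires (2), (9), giving driver_loaded, no_display.
Round 4 fires (11), giving beep_code_3.
Round 5 fires (3), (13), giving psu_ok, led_red.
Closure: {beep_code_3, bios_posted, boot_ok, driver_loaded, firmware_stale, led_green, led_red, log_uploaded, no_display, overheat, power_on, psu_ok, replace_psu, reseat_ram, safe_mode, ship_unit, temp_high, ticket_escalated, update_required} — 19 facts.

19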